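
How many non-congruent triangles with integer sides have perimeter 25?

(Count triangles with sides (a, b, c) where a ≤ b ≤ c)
With a ≤ b ≤ c and a + b + c = 25, the triangle inequality a + b > c gives c < 25/2, so c ≤ 12.
Iterate a from 1 to ⌊p/3⌋ = 8; for each a, b ranges from a to ⌊(p−a)/2⌋ with c = p − a − b, keeping only c ≥ b.
Triples: (1, 12, 12), (2, 11, 12), (3, 10, 12), …
Count = 16 triangles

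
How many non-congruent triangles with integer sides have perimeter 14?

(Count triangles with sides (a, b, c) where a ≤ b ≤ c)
With a ≤ b ≤ c and a + b + c = 14, the triangle inequality a + b > c gives c < 14/2, so c ≤ 6.
Iterate a from 1 to ⌊p/3⌋ = 4; for each a, b ranges from a to ⌊(p−a)/2⌋ with c = p − a − b, keeping only c ≥ b.
Triples: (2, 6, 6), (3, 5, 6), (4, 4, 6), …
Count = 4 triangles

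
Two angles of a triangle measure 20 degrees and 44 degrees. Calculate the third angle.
Sum of angles in a triangle = 180 degrees
Third angle = 180 - 20 - 44
Third angle = 116 degrees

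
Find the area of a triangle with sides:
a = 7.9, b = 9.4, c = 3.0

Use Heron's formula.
s = (a+b+c)/2 = (7.9+9.4+3.0)/2 = 10.15
A = √(s(s-a)(s-b)(s-c)) = √(10.15·2.25·0.75·7.15)
A = √122.466 = 11.07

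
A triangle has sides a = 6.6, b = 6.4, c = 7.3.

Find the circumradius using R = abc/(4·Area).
s = (a+b+c)/2 = 10.15
Area = √(s(s-a)(s-b)(s-c)) = √(10.15·3.55·3.75·2.85) = 19.6239
R = abc/(4·Area) = (6.6·6.4·7.3)/(4·19.6239) = 308.352/78.4956 = 3.928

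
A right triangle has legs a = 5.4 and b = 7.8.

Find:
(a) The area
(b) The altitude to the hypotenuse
(a) Area = ½ab = ½·5.4·7.8 = 21.06
(b) Hypotenuse c = √(5.4² + 7.8²) = √90 = 9.48683
    Area = ½·c·h_c  →  h_c = 2·Area/c = 2·21.06/9.48683 = 4.44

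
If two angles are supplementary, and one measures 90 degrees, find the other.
Supplementary angles sum to 180 degrees.
Other angle = 180 - 90
Other angle = 90 degrees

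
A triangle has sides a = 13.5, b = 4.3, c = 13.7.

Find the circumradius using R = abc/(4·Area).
s = (a+b+c)/2 = 15.75
Area = √(s(s-a)(s-b)(s-c)) = √(15.75·2.25·11.45·2.05) = 28.8411
R = abc/(4·Area) = (13.5·4.3·13.7)/(4·28.8411) = 795.285/115.3644 = 6.894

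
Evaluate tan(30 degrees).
tan(30 degrees) = sqrt(3)/3
Decimal approximation: 0.5774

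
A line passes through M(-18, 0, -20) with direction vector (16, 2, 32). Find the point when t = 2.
P(2) = (-18 + 16(2), 0 + 2(2), -20 + 32(2)) = (14, 4, 44)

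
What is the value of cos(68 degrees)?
cos(68 degrees) = 0.3746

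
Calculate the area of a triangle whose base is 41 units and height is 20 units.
Area = (1/2) * base * height
Area = (1/2) * 41 * 20
Area = 410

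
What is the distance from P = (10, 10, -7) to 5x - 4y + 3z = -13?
d = |5(10) + (-4)(10) + 3(-7) - (-13)| / √(5² + (-4)² + 3²) = 2/√50 = 0.2828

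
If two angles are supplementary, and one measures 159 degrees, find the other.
Supplementary angles sum to 180 degrees.
Other angle = 180 - 159
Other angle = 21 degrees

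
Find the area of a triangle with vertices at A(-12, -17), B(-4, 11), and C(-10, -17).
Using the coordinate formula: Area = (1/2)|x₁(y₂-y₃) + x₂(y₃-y₁) + x₃(y₁-y₂)|
Area = (1/2)|(-12)(11-(-17)) + (-4)((-17)-(-17)) + (-10)((-17)-11)|
Area = (1/2)|(-12)*28 + (-4)*0 + (-10)*(-28)|
Area = (1/2)|(-336) + 0 + 280|
Area = (1/2)*56 = 28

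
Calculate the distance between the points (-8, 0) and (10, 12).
Using the distance formula: d = sqrt((x₂-x₁)² + (y₂-y₁)²)
dx = 10 - (-8) = 18
dy = 12 - 0 = 12
d = sqrt(18² + 12²) = sqrt(324 + 144) = sqrt(468) = 21.63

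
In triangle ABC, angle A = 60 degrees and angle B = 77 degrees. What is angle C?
Sum of angles in a triangle = 180 degrees
Third angle = 180 - 60 - 77
Third angle = 43 degrees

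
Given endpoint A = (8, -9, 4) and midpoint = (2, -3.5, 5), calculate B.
B = (2×2 - 8, 2×(-3.5) - (-9), 2×5 - 4) = (-4, 2, 6)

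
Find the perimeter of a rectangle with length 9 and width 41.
Perimeter = 2 * (length + width)
Perimeter = 2 * (9 + 41)
Perimeter = 2 * 50
Perimeter = 100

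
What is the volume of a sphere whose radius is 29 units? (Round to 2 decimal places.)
Volume = (4/3) * pi * r³
Volume = (4/3) * pi * 29³
Volume = (4/3) * pi * 24389
Volume = 102160.40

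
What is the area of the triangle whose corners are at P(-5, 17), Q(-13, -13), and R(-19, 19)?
Using the coordinate formula: Area = (1/2)|x₁(y₂-y₃) + x₂(y₃-y₁) + x₃(y₁-y₂)|
Area = (1/2)|(-5)((-13)-19) + (-13)(19-17) + (-19)(17-(-13))|
Area = (1/2)|(-5)*(-32) + (-13)*2 + (-19)*30|
Area = (1/2)|160 + (-26) + (-570)|
Area = (1/2)*436 = 218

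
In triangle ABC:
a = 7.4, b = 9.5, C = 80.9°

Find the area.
Using A = ½ab·sin(C):
A = ½·7.4·9.5·sin(80.9°) = ½·70.3·0.987414 = 34.71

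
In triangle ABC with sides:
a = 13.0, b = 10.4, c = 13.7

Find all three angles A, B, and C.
By the law of cosines:
cos(A) = (b² + c² - a²)/(2bc) = 0.445150  →  A = 63.57°
cos(B) = (a² + c² - b²)/(2ac) = 0.697726  →  B = 45.76°
cos(C) = (a² + b² - c²)/(2ab) = 0.330880  →  C = 70.68°
Check: A + B + C = 180.0° ✓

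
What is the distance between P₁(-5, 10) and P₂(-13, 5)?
Using the distance formula: d = sqrt((x₂-x₁)² + (y₂-y₁)²)
dx = (-13) - (-5) = -8
dy = 5 - 10 = -5
d = sqrt((-8)² + (-5)²) = sqrt(64 + 25) = sqrt(89) = 9.43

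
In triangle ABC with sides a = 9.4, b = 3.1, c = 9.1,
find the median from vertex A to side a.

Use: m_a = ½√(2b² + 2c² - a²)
m_a = ½√(2·3.1² + 2·9.1² - 9.4²)
m_a = ½√(19.22 + 165.62 - 88.36) = ½√96.48 = 4.911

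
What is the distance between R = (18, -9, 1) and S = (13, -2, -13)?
d = √[(-5)² + (7)² + (-14)²] = √270 = 16.43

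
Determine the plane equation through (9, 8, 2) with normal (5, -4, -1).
d = n·P = (5)(9) + (-4)(8) + (-1)(2) = 11
Plane: 5x - 4y - z = 11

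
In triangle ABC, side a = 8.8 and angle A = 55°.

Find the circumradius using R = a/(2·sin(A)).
R = a/(2·sin(A)) = 8.8/(2·sin(55°))
R = 8.8/(2·0.819152) = 8.8/1.638304 = 5.371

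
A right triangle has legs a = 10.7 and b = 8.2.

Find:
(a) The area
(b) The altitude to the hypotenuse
(a) Area = ½ab = ½·10.7·8.2 = 43.87
(b) Hypotenuse c = √(10.7² + 8.2²) = √181.73 = 13.4807
    Area = ½·c·h_c  →  h_c = 2·Area/c = 2·43.87/13.4807 = 6.509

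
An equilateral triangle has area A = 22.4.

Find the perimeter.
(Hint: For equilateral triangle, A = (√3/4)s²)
A = (√3/4)s²  →  s² = 4A/√3 = 4·22.4/√3 = 51.7306
s = 7.1924
Perimeter = 3s = 21.58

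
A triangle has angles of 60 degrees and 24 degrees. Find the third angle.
Sum of angles in a triangle = 180 degrees
Third angle = 180 - 60 - 24
Third angle = 96 degrees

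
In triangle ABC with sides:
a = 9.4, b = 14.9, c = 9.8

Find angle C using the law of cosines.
cos(C) = (a² + b² - c²)/(2ab)
cos(C) = (9.4² + 14.9² - 9.8²)/(2·9.4·14.9) = 214.33/280.12 = 0.765136
C = arccos(0.765136) = 40.08°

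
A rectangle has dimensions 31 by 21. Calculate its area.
Area = length * width
Area = 31 * 21
Area = 651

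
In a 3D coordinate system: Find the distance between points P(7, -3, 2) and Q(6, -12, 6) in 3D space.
d = √[(-1)² + (-9)² + (4)²] = √98 = 9.899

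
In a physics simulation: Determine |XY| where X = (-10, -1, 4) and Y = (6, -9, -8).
d = √[(16)² + (-8)² + (-12)²] = √464 = 21.54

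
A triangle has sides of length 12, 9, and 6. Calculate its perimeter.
Perimeter = sum of all sides
Perimeter = 12 + 9 + 6
Perimeter = 27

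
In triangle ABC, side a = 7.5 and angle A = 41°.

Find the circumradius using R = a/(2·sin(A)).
R = a/(2·sin(A)) = 7.5/(2·sin(41°))
R = 7.5/(2·0.656059) = 7.5/1.312118 = 5.716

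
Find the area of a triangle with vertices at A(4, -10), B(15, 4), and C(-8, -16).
Using the coordinate formula: Area = (1/2)|x₁(y₂-y₃) + x₂(y₃-y₁) + x₃(y₁-y₂)|
Area = (1/2)|4(4-(-16)) + 15((-16)-(-10)) + (-8)((-10)-4)|
Area = (1/2)|4*20 + 15*(-6) + (-8)*(-14)|
Area = (1/2)|80 + (-90) + 112|
Area = (1/2)*102 = 51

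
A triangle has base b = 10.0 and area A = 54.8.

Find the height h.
A = ½bh  →  h = 2A/b
h = 2·54.8/10.0 = 10.96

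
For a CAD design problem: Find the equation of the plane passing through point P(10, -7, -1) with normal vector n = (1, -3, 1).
d = n·P = (1)(10) + (-3)(-7) + (1)(-1) = 30
Plane: x - 3y + z = 30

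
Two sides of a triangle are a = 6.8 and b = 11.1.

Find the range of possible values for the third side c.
By the triangle inequality: |a - b| < c < a + b
|6.8 - 11.1| < c < 6.8 + 11.1
4.3 < c < 17.9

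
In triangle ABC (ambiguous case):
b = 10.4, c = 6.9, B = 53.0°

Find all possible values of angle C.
sin(C)/c = sin(B)/b  →  sin(C) = c·sin(B)/b = 6.9·sin(53.0°)/10.4 = 0.529864
C₁ = arcsin(0.529864) = 32°,  C₂ = 180° - C₁ = 148°
Check C₂: A = 180° - 53.0° - 148° = -21° ≤ 0, rejected
C = 32° (one solution)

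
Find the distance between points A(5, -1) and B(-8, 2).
Using the distance formula: d = sqrt((x₂-x₁)² + (y₂-y₁)²)
dx = (-8) - 5 = -13
dy = 2 - (-1) = 3
d = sqrt((-13)² + 3²) = sqrt(169 + 9) = sqrt(178) = 13.34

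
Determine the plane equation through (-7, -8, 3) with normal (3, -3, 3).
d = n·P = (3)(-7) + (-3)(-8) + (3)(3) = 12
Plane: 3x - 3y + 3z = 12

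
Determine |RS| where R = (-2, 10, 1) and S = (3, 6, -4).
d = √[(5)² + (-4)² + (-5)²] = √66 = 8.124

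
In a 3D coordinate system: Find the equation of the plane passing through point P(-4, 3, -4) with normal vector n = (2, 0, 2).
d = n·P = (2)(-4) + (0)(3) + (2)(-4) = -16
Plane: 2x + 2z = -16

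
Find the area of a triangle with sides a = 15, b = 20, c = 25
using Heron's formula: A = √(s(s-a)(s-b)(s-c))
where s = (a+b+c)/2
s = (15+20+25)/2 = 30
A = √(30·15·10·5) = √22500 = 150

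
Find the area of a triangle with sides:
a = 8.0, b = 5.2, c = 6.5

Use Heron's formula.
s = (a+b+c)/2 = (8.0+5.2+6.5)/2 = 9.85
A = √(s(s-a)(s-b)(s-c)) = √(9.85·1.85·4.65·3.35)
A = √283.861 = 16.85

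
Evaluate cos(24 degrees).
cos(24 degrees) = 0.9135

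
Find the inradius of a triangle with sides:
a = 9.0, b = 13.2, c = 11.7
s = (a+b+c)/2 = (9.0+13.2+11.7)/2 = 16.95
Area = √(s(s-a)(s-b)(s-c)) = √(16.95·7.95·3.75·5.25) = 51.5067
r = Area/s = 51.5067/16.95 = 3.039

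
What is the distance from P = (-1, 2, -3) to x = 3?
d = |1(-1) + 0(2) + 0(-3) - (3)| / √(1² + 0² + 0²) = 4/√1 = 4.0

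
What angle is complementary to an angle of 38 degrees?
Complementary angles sum to 90 degrees.
Other angle = 90 - 38
Other angle = 52 degrees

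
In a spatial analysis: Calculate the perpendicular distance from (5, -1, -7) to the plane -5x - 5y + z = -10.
d = |(-5)(5) + (-5)(-1) + 1(-7) - (-10)| / √((-5)² + (-5)² + 1²) = 17/√51 = 2.38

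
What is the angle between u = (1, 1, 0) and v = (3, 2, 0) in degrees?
u·v = 5, |u|² = 2, |v|² = 13
cos θ = 5/√26 ≈ 0.9806
θ ≈ 11.31°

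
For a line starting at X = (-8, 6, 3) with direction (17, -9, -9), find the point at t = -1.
P(-1) = (-8 + 17(-1), 6 + (-9)(-1), 3 + (-9)(-1)) = (-25, 15, 12)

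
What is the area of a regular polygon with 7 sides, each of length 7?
For a regular 7-gon with side length s = 7:
Apothem a = s / (2*tan(pi/7)) = 7 / (2*tan(pi/7)) ≈ 7.2678
Perimeter P = 7 * 7 = 49
Area = (1/2) * P * a = (1/2) * 49 * 7.2678 = 178.06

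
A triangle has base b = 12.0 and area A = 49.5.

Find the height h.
A = ½bh  →  h = 2A/b
h = 2·49.5/12.0 = 8.25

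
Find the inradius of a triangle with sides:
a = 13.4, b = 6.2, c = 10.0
s = (a+b+c)/2 = (13.4+6.2+10.0)/2 = 14.8
Area = √(s(s-a)(s-b)(s-c)) = √(14.8·1.4·8.6·4.8) = 29.2459
r = Area/s = 29.2459/14.8 = 1.976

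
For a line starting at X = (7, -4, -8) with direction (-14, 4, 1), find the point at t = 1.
P(1) = (7 + (-14)(1), -4 + 4(1), -8 + 1(1)) = (-7, 0, -7)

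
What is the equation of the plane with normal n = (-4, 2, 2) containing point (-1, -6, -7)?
d = n·P = (-4)(-1) + (2)(-6) + (2)(-7) = -22
Plane: -4x + 2y + 2z = -22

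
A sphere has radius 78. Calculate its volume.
Volume = (4/3) * pi * r³
Volume = (4/3) * pi * 78³
Volume = (4/3) * pi * 474552
Volume = 1987798.77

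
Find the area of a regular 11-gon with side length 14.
For a regular 11-gon with side length s = 14:
Apothem a = s / (2*tan(pi/11)) = 14 / (2*tan(pi/11)) ≈ 23.83981
Perimeter P = 11 * 14 = 154
Area = (1/2) * P * a = (1/2) * 154 * 23.83981 = 1835.67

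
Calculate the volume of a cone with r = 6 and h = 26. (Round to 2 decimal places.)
Volume = (1/3) * pi * r² * h
Volume = (1/3) * pi * 6² * 26
Volume = (1/3) * pi * 36 * 26
Volume = (1/3) * pi * 936
Volume = 980.18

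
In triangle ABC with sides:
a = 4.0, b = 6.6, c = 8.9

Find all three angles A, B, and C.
By the law of cosines:
cos(A) = (b² + c² - a²)/(2bc) = 0.908836  →  A = 24.66°
cos(B) = (a² + c² - b²)/(2ac) = 0.725421  →  B = 43.5°
cos(C) = (a² + b² - c²)/(2ab) = -0.372159  →  C = 111.8°
Check: A + B + C = 180.0° ✓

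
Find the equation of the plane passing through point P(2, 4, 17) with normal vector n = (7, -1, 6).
d = n·P = (7)(2) + (-1)(4) + (6)(17) = 112
Plane: 7x - y + 6z = 112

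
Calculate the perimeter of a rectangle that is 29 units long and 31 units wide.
Perimeter = 2 * (length + width)
Perimeter = 2 * (29 + 31)
Perimeter = 2 * 60
Perimeter = 120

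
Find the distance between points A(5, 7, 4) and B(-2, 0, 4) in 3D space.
d = √[(-7)² + (-7)² + (0)²] = √98 = 9.899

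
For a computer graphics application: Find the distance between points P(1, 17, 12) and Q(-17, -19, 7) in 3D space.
d = √[(-18)² + (-36)² + (-5)²] = √1645 = 40.56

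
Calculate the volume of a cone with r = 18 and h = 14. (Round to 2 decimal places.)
Volume = (1/3) * pi * r² * h
Volume = (1/3) * pi * 18² * 14
Volume = (1/3) * pi * 324 * 14
Volume = (1/3) * pi * 4536
Volume = 4750.09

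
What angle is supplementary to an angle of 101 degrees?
Supplementary angles sum to 180 degrees.
Other angle = 180 - 101
Other angle = 79 degrees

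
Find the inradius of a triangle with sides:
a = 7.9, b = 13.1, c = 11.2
s = (a+b+c)/2 = (7.9+13.1+11.2)/2 = 16.1
Area = √(s(s-a)(s-b)(s-c)) = √(16.1·8.2·3·4.9) = 44.0533
r = Area/s = 44.0533/16.1 = 2.736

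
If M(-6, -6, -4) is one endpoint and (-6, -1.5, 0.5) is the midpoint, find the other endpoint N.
N = (2×(-6) - (-6), 2×(-1.5) - (-6), 2×0.5 - (-4)) = (-6, 3, 5)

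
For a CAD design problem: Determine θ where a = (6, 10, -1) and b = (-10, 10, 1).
a·b = 39, |a|² = 137, |b|² = 201
cos θ = 39/√27537 ≈ 0.235
θ ≈ 76.41°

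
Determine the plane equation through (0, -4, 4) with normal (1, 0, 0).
d = n·P = (1)(0) + (0)(-4) + (0)(4) = 0
Plane: x = 0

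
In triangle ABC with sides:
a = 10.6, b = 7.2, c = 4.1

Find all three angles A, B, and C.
By the law of cosines:
cos(A) = (b² + c² - a²)/(2bc) = -0.740346  →  A = 137.8°
cos(B) = (a² + c² - b²)/(2ac) = 0.889669  →  B = 27.17°
cos(C) = (a² + b² - c²)/(2ab) = 0.965605  →  C = 15.07°
Check: A + B + C = 180.0° ✓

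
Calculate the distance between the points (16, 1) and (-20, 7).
Using the distance formula: d = sqrt((x₂-x₁)² + (y₂-y₁)²)
dx = (-20) - 16 = -36
dy = 7 - 1 = 6
d = sqrt((-36)² + 6²) = sqrt(1296 + 36) = sqrt(1332) = 36.50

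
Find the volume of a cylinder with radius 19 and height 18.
Volume = pi * r² * h
Volume = pi * 19² * 18
Volume = pi * 361 * 18
Volume = pi * 6498
Volume = 20414.07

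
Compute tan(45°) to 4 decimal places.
tan(45 degrees) = 1
Decimal approximation: 1.0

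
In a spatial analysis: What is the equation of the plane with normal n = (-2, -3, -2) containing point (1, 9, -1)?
d = n·P = (-2)(1) + (-3)(9) + (-2)(-1) = -27
Plane: -2x - 3y - 2z = -27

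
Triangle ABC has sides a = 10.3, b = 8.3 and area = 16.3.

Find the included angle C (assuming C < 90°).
Area = ½ab·sin(C)  →  sin(C) = 2·Area/(ab)
sin(C) = 2·16.3/(10.3·8.3) = 0.381331
C = arcsin(0.381331) = 22.42°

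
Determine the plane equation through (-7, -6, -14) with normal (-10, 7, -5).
d = n·P = (-10)(-7) + (7)(-6) + (-5)(-14) = 98
Plane: -10x + 7y - 5z = 98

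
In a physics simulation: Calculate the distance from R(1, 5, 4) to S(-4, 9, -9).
d = √[(-5)² + (4)² + (-13)²] = √210 = 14.49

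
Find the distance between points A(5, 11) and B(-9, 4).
Using the distance formula: d = sqrt((x₂-x₁)² + (y₂-y₁)²)
dx = (-9) - 5 = -14
dy = 4 - 11 = -7
d = sqrt((-14)² + (-7)²) = sqrt(196 + 49) = sqrt(245) = 15.65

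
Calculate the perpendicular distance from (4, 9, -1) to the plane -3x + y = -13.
d = |(-3)(4) + 1(9) + 0(-1) - (-13)| / √((-3)² + 1² + 0²) = 10/√10 = 3.162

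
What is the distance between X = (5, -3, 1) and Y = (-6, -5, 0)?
d = √[(-11)² + (-2)² + (-1)²] = √126 = 11.22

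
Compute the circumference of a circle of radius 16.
Circumference = 2 * pi * r
Circumference = 2 * pi * 16
Circumference = 100.53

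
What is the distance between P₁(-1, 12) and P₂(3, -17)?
Using the distance formula: d = sqrt((x₂-x₁)² + (y₂-y₁)²)
dx = 3 - (-1) = 4
dy = (-17) - 12 = -29
d = sqrt(4² + (-29)²) = sqrt(16 + 841) = sqrt(857) = 29.27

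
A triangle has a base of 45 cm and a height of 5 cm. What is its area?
Area = (1/2) * base * height
Area = (1/2) * 45 * 5
Area = 112.50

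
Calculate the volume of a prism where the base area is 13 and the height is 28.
Volume = base area * height
Volume = 13 * 28
Volume = 364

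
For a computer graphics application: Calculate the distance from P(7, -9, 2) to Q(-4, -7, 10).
d = √[(-11)² + (2)² + (8)²] = √189 = 13.75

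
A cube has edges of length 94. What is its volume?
Volume = s³
Volume = 94³
Volume = 830584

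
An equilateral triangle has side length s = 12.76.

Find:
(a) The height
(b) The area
(a) Height h = s·√3/2 = 12.76·√3/2 = 11.05
(b) Area = (√3/4)·s² = (√3/4)·12.76² = (√3/4)·162.818 = 70.5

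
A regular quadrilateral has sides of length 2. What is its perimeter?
Perimeter = number of sides * side length
Perimeter = 4 * 2
Perimeter = 8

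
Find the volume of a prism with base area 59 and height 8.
Volume = base area * height
Volume = 59 * 8
Volume = 472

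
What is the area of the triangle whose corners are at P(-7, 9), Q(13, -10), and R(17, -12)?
Using the coordinate formula: Area = (1/2)|x₁(y₂-y₃) + x₂(y₃-y₁) + x₃(y₁-y₂)|
Area = (1/2)|(-7)((-10)-(-12)) + 13((-12)-9) + 17(9-(-10))|
Area = (1/2)|(-7)*2 + 13*(-21) + 17*19|
Area = (1/2)|(-14) + (-273) + 323|
Area = (1/2)*36 = 18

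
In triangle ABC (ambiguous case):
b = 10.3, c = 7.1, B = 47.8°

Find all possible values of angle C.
sin(C)/c = sin(B)/b  →  sin(C) = c·sin(B)/b = 7.1·sin(47.8°)/10.3 = 0.510652
C₁ = arcsin(0.510652) = 30.71°,  C₂ = 180° - C₁ = 149.29°
Check C₂: A = 180° - 47.8° - 149.29° = -17.09° ≤ 0, rejected
C = 30.71° (one solution)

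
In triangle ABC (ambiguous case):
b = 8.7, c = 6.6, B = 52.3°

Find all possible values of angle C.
sin(C)/c = sin(B)/b  →  sin(C) = c·sin(B)/b = 6.6·sin(52.3°)/8.7 = 0.600239
C₁ = arcsin(0.600239) = 36.89°,  C₂ = 180° - C₁ = 143.11°
Check C₂: A = 180° - 52.3° - 143.11° = -15.41° ≤ 0, rejected
C = 36.89° (one solution)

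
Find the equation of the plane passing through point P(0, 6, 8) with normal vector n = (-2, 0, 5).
d = n·P = (-2)(0) + (0)(6) + (5)(8) = 40
Plane: -2x + 5z = 40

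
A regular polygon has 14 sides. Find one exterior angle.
Exterior angle of a regular n-gon = 360/n
Exterior angle = 360/14
Exterior angle = 25.71 degrees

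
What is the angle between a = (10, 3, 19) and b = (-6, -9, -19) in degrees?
a·b = -448, |a|² = 470, |b|² = 478
cos θ = -448/√224660 ≈ -0.9452
θ ≈ 160.9°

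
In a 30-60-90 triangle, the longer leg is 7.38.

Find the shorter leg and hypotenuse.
In a 30-60-90 triangle, sides are in ratio 1 : √3 : 2.
Long leg = short leg·√3  →  short leg = 7.38/√3 = 4.261
Hypotenuse = 2·(short leg) = 2·7.38/√3 = 8.522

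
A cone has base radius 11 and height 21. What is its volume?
Volume = (1/3) * pi * r² * h
Volume = (1/3) * pi * 11² * 21
Volume = (1/3) * pi * 121 * 21
Volume = (1/3) * pi * 2541
Volume = 2660.93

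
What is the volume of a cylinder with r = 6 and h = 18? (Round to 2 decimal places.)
Volume = pi * r² * h
Volume = pi * 6² * 18
Volume = pi * 36 * 18
Volume = pi * 648
Volume = 2035.75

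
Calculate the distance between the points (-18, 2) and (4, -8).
Using the distance formula: d = sqrt((x₂-x₁)² + (y₂-y₁)²)
dx = 4 - (-18) = 22
dy = (-8) - 2 = -10
d = sqrt(22² + (-10)²) = sqrt(484 + 100) = sqrt(584) = 24.17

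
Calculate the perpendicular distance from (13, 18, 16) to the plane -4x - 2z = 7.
d = |(-4)(13) + 0(18) + (-2)(16) - (7)| / √((-4)² + 0² + (-2)²) = 91/√20 = 20.35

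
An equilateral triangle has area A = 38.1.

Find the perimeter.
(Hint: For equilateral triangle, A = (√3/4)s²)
A = (√3/4)s²  →  s² = 4A/√3 = 4·38.1/√3 = 87.9882
s = 9.3802
Perimeter = 3s = 28.14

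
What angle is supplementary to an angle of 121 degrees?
Supplementary angles sum to 180 degrees.
Other angle = 180 - 121
Other angle = 59 degrees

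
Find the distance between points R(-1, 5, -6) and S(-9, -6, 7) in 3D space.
d = √[(-8)² + (-11)² + (13)²] = √354 = 18.81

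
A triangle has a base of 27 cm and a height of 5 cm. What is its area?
Area = (1/2) * base * height
Area = (1/2) * 27 * 5
Area = 67.50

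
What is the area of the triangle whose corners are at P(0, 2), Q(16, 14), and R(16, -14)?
Using the coordinate formula: Area = (1/2)|x₁(y₂-y₃) + x₂(y₃-y₁) + x₃(y₁-y₂)|
Area = (1/2)|0(14-(-14)) + 16((-14)-2) + 16(2-14)|
Area = (1/2)|0*28 + 16*(-16) + 16*(-12)|
Area = (1/2)|0 + (-256) + (-192)|
Area = (1/2)*448 = 224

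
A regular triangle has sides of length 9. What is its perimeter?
Perimeter = number of sides * side length
Perimeter = 3 * 9
Perimeter = 27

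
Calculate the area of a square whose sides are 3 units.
Area = s²
Area = 3²
Area = 9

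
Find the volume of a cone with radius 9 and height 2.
Volume = (1/3) * pi * r² * h
Volume = (1/3) * pi * 9² * 2
Volume = (1/3) * pi * 81 * 2
Volume = (1/3) * pi * 162
Volume = 169.65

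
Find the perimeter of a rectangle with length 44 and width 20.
Perimeter = 2 * (length + width)
Perimeter = 2 * (44 + 20)
Perimeter = 2 * 64
Perimeter = 128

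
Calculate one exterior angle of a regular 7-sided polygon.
Exterior angle of a regular n-gon = 360/n
Exterior angle = 360/7
Exterior angle = 51.43 degrees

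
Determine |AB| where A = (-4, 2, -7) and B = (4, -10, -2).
d = √[(8)² + (-12)² + (5)²] = √233 = 15.26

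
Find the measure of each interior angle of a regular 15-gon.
Interior angle of a regular n-gon = (n-2)*180/n
Interior angle = (15-2)*180/15
Interior angle = 13*180/15
Interior angle = 2340/15
Interior angle = 156 degrees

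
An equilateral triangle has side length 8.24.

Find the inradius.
For an equilateral triangle, r = s/(2√3) where s is the side.
r = 8.24/(2√3) = 8.24/3.464102 = 2.379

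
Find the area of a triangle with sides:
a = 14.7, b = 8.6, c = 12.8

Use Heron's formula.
s = (a+b+c)/2 = (14.7+8.6+12.8)/2 = 18.05
A = √(s(s-a)(s-b)(s-c)) = √(18.05·3.35·9.45·5.25)
A = √2999.94 = 54.77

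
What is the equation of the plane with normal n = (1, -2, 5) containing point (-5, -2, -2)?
d = n·P = (1)(-5) + (-2)(-2) + (5)(-2) = -11
Plane: x - 2y + 5z = -11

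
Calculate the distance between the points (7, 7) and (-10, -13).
Using the distance formula: d = sqrt((x₂-x₁)² + (y₂-y₁)²)
dx = (-10) - 7 = -17
dy = (-13) - 7 = -20
d = sqrt((-17)² + (-20)²) = sqrt(289 + 400) = sqrt(689) = 26.25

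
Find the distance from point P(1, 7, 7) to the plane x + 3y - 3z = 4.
d = |1(1) + 3(7) + (-3)(7) - (4)| / √(1² + 3² + (-3)²) = 3/√19 = 0.6882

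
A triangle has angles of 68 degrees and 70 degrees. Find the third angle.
Sum of angles in a triangle = 180 degrees
Third angle = 180 - 68 - 70
Third angle = 42 degrees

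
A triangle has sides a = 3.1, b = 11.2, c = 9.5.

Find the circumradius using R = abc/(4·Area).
s = (a+b+c)/2 = 11.9
Area = √(s(s-a)(s-b)(s-c)) = √(11.9·8.8·0.7·2.4) = 13.2638
R = abc/(4·Area) = (3.1·11.2·9.5)/(4·13.2638) = 329.84/53.0552 = 6.217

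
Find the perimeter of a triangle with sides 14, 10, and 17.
Perimeter = sum of all sides
Perimeter = 14 + 10 + 17
Perimeter = 41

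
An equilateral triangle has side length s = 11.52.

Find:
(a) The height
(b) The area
(a) Height h = s·√3/2 = 11.52·√3/2 = 9.977
(b) Area = (√3/4)·s² = (√3/4)·11.52² = (√3/4)·132.71 = 57.47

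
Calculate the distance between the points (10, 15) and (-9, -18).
Using the distance formula: d = sqrt((x₂-x₁)² + (y₂-y₁)²)
dx = (-9) - 10 = -19
dy = (-18) - 15 = -33
d = sqrt((-19)² + (-33)²) = sqrt(361 + 1089) = sqrt(1450) = 38.08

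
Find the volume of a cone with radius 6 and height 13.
Volume = (1/3) * pi * r² * h
Volume = (1/3) * pi * 6² * 13
Volume = (1/3) * pi * 36 * 13
Volume = (1/3) * pi * 468
Volume = 490.09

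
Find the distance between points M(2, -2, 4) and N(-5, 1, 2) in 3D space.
d = √[(-7)² + (3)² + (-2)²] = √62 = 7.874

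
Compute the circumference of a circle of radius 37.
Circumference = 2 * pi * r
Circumference = 2 * pi * 37
Circumference = 232.48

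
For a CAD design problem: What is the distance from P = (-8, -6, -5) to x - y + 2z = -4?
d = |1(-8) + (-1)(-6) + 2(-5) - (-4)| / √(1² + (-1)² + 2²) = 8/√6 = 3.266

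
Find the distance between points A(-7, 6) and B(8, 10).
Using the distance formula: d = sqrt((x₂-x₁)² + (y₂-y₁)²)
dx = 8 - (-7) = 15
dy = 10 - 6 = 4
d = sqrt(15² + 4²) = sqrt(225 + 16) = sqrt(241) = 15.52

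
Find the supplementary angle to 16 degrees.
Supplementary angles sum to 180 degrees.
Other angle = 180 - 16
Other angle = 164 degrees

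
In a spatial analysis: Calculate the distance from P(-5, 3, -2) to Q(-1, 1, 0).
d = √[(4)² + (-2)² + (2)²] = √24 = 4.899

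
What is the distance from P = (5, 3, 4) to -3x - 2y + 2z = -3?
d = |(-3)(5) + (-2)(3) + 2(4) - (-3)| / √((-3)² + (-2)² + 2²) = 10/√17 = 2.425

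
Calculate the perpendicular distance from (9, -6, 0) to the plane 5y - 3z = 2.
d = |0(9) + 5(-6) + (-3)(0) - (2)| / √(0² + 5² + (-3)²) = 32/√34 = 5.488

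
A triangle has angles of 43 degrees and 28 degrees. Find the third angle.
Sum of angles in a triangle = 180 degrees
Third angle = 180 - 43 - 28
Third angle = 109 degrees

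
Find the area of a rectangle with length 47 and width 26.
Area = length * width
Area = 47 * 26
Area = 1222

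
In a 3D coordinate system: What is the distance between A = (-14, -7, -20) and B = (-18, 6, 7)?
d = √[(-4)² + (13)² + (27)²] = √914 = 30.23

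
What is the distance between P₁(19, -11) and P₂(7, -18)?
Using the distance formula: d = sqrt((x₂-x₁)² + (y₂-y₁)²)
dx = 7 - 19 = -12
dy = (-18) - (-11) = -7
d = sqrt((-12)² + (-7)²) = sqrt(144 + 49) = sqrt(193) = 13.89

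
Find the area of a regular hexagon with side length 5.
For a regular 6-gon with side length s = 5:
Apothem a = s / (2*tan(pi/6)) = 5 / (2*tan(pi/6)) ≈ 4.3301
Perimeter P = 6 * 5 = 30
Area = (1/2) * P * a = (1/2) * 30 * 4.3301 = 64.95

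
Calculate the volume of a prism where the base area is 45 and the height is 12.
Volume = base area * height
Volume = 45 * 12
Volume = 540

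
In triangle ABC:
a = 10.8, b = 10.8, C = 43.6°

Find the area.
Using A = ½ab·sin(C):
A = ½·10.8·10.8·sin(43.6°) = ½·116.64·0.689620 = 40.22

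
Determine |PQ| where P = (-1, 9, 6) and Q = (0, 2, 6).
d = √[(1)² + (-7)² + (0)²] = √50 = 7.071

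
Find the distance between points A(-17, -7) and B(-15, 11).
Using the distance formula: d = sqrt((x₂-x₁)² + (y₂-y₁)²)
dx = (-15) - (-17) = 2
dy = 11 - (-7) = 18
d = sqrt(2² + 18²) = sqrt(4 + 324) = sqrt(328) = 18.11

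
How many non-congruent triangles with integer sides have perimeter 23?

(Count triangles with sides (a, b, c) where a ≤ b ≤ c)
With a ≤ b ≤ c and a + b + c = 23, the triangle inequality a + b > c gives c < 23/2, so c ≤ 11.
Iterate a from 1 to ⌊p/3⌋ = 7; for each a, b ranges from a to ⌊(p−a)/2⌋ with c = p − a − b, keeping only c ≥ b.
Triples: (1, 11, 11), (2, 10, 11), (3, 9, 11), …
Count = 14 triangles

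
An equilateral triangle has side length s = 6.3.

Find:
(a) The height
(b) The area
(a) Height h = s·√3/2 = 6.3·√3/2 = 5.456
(b) Area = (√3/4)·s² = (√3/4)·6.3² = (√3/4)·39.69 = 17.19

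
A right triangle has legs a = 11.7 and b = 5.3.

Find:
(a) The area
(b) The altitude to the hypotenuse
(a) Area = ½ab = ½·11.7·5.3 = 31.005
(b) Hypotenuse c = √(11.7² + 5.3²) = √164.98 = 12.8445
    Area = ½·c·h_c  →  h_c = 2·Area/c = 2·31.005/12.8445 = 4.828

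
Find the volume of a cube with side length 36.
Volume = s³
Volume = 36³
Volume = 46656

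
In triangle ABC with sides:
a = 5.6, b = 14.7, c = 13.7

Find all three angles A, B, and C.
By the law of cosines:
cos(A) = (b² + c² - a²)/(2bc) = 0.924624  →  A = 22.39°
cos(B) = (a² + c² - b²)/(2ac) = 0.019291  →  B = 88.89°
cos(C) = (a² + b² - c²)/(2ab) = 0.362974  →  C = 68.72°
Check: A + B + C = 180.0° ✓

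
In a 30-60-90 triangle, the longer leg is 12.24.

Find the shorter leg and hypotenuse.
In a 30-60-90 triangle, sides are in ratio 1 : √3 : 2.
Long leg = short leg·√3  →  short leg = 12.24/√3 = 7.067
Hypotenuse = 2·(short leg) = 2·12.24/√3 = 14.13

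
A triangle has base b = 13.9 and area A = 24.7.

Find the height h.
A = ½bh  →  h = 2A/b
h = 2·24.7/13.9 = 3.554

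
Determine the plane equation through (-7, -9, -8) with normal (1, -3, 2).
d = n·P = (1)(-7) + (-3)(-9) + (2)(-8) = 4
Plane: x - 3y + 2z = 4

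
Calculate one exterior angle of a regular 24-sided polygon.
Exterior angle of a regular n-gon = 360/n
Exterior angle = 360/24
Exterior angle = 15 degrees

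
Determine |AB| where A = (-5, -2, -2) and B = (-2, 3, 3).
d = √[(3)² + (5)² + (5)²] = √59 = 7.681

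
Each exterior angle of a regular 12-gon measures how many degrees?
Exterior angle of a regular n-gon = 360/n
Exterior angle = 360/12
Exterior angle = 30 degrees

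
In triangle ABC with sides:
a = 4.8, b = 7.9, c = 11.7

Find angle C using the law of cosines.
cos(C) = (a² + b² - c²)/(2ab)
cos(C) = (4.8² + 7.9² - 11.7²)/(2·4.8·7.9) = -51.44/75.84 = -0.678270
C = arccos(-0.678270) = 132.7°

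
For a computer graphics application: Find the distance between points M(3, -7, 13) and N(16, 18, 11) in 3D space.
d = √[(13)² + (25)² + (-2)²] = √798 = 28.25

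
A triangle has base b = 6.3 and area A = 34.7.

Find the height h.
A = ½bh  →  h = 2A/b
h = 2·34.7/6.3 = 11.02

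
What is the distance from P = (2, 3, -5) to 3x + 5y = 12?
d = |3(2) + 5(3) + 0(-5) - (12)| / √(3² + 5² + 0²) = 9/√34 = 1.543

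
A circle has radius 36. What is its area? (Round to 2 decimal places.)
Area = pi * r²
Area = pi * 36²
Area = pi * 1296
Area = 4071.50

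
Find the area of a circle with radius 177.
Area = pi * r²
Area = pi * 177²
Area = pi * 31329
Area = 98422.96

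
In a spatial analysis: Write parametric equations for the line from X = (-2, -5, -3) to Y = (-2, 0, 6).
Direction vector d = Y - X = (0, 5, 9)
x = -2, y = -5 + 5t, z = -3 + 9t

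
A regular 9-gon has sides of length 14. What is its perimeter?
Perimeter = number of sides * side length
Perimeter = 9 * 14
Perimeter = 126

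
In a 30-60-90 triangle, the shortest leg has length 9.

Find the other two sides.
Long leg = 9√3 = 15.59, Hypotenuse = 18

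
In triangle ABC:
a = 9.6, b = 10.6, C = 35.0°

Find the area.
Using A = ½ab·sin(C):
A = ½·9.6·10.6·sin(35.0°) = ½·101.76·0.573576 = 29.18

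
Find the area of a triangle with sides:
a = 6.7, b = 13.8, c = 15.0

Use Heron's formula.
s = (a+b+c)/2 = (6.7+13.8+15.0)/2 = 17.75
A = √(s(s-a)(s-b)(s-c)) = √(17.75·11.05·3.95·2.75)
A = √2130.54 = 46.16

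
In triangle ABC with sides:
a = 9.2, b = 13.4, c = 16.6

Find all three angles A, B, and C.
By the law of cosines:
cos(A) = (b² + c² - a²)/(2bc) = 0.832764  →  A = 33.62°
cos(B) = (a² + c² - b²)/(2ac) = 0.591409  →  B = 53.74°
cos(C) = (a² + b² - c²)/(2ab) = -0.046074  →  C = 92.64°
Check: A + B + C = 180.0° ✓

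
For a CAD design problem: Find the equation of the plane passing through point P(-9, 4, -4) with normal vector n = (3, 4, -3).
d = n·P = (3)(-9) + (4)(4) + (-3)(-4) = 1
Plane: 3x + 4y - 3z = 1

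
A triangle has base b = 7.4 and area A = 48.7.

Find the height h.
A = ½bh  →  h = 2A/b
h = 2·48.7/7.4 = 13.16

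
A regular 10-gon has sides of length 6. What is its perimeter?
Perimeter = number of sides * side length
Perimeter = 10 * 6
Perimeter = 60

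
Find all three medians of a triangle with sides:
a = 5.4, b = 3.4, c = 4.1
Using m_x = ½√(2y² + 2z² - x²):
m_a = ½√(2·3.4² + 2·4.1² - 5.4²) = ½√27.58 = 2.626
m_b = ½√(2·5.4² + 2·4.1² - 3.4²) = ½√80.38 = 4.483
m_c = ½√(2·5.4² + 2·3.4² - 4.1²) = ½√64.63 = 4.02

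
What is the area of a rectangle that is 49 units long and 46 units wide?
Area = length * width
Area = 49 * 46
Area = 2254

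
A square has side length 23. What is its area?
Area = s²
Area = 23²
Area = 529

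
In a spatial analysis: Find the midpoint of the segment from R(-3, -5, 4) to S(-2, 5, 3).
Midpoint = ((-3-2)/2, (-5+5)/2, (4+3)/2) = (-2.5, 0, 3.5)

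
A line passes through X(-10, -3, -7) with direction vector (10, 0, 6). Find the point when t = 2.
P(2) = (-10 + 10(2), -3 + 0(2), -7 + 6(2)) = (10, -3, 5)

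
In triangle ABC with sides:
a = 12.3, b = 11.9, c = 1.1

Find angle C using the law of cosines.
cos(C) = (a² + b² - c²)/(2ab)
cos(C) = (12.3² + 11.9² - 1.1²)/(2·12.3·11.9) = 291.69/292.74 = 0.996413
C = arccos(0.996413) = 4.854°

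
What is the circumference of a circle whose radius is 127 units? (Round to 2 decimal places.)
Circumference = 2 * pi * r
Circumference = 2 * pi * 127
Circumference = 797.96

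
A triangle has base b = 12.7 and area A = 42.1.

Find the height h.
A = ½bh  →  h = 2A/b
h = 2·42.1/12.7 = 6.63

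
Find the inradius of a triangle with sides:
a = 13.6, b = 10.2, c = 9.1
s = (a+b+c)/2 = (13.6+10.2+9.1)/2 = 16.45
Area = √(s(s-a)(s-b)(s-c)) = √(16.45·2.85·6.25·7.35) = 46.4076
r = Area/s = 46.4076/16.45 = 2.821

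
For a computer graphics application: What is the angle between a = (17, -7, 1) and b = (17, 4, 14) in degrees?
a·b = 275, |a|² = 339, |b|² = 501
cos θ = 275/√169839 ≈ 0.6673
θ ≈ 48.14°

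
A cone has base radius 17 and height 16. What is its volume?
Volume = (1/3) * pi * r² * h
Volume = (1/3) * pi * 17² * 16
Volume = (1/3) * pi * 289 * 16
Volume = (1/3) * pi * 4624
Volume = 4842.24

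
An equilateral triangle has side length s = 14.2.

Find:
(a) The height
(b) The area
(a) Height h = s·√3/2 = 14.2·√3/2 = 12.3
(b) Area = (√3/4)·s² = (√3/4)·14.2² = (√3/4)·201.64 = 87.31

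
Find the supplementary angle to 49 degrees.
Supplementary angles sum to 180 degrees.
Other angle = 180 - 49
Other angle = 131 degrees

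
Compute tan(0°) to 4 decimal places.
tan(0 degrees) = 0
Decimal approximation: 0.0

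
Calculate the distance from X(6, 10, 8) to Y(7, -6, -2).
d = √[(1)² + (-16)² + (-10)²] = √357 = 18.89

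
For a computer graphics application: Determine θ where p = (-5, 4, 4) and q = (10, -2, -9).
p·q = -94, |p|² = 57, |q|² = 185
cos θ = -94/√10545 ≈ -0.9154
θ ≈ 156.3°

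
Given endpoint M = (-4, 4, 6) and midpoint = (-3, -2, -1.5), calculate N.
N = (2×(-3) - (-4), 2×(-2) - 4, 2×(-1.5) - 6) = (-2, -8, -9)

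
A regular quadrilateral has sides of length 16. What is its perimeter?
Perimeter = number of sides * side length
Perimeter = 4 * 16
Perimeter = 64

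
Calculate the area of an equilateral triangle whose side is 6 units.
Area = (sqrt(3)/4) * s²
Area = (sqrt(3)/4) * 6²
Area = (sqrt(3)/4) * 36
Area = 15.59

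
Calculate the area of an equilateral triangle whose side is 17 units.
Area = (sqrt(3)/4) * s²
Area = (sqrt(3)/4) * 17²
Area = (sqrt(3)/4) * 289
Area = 125.14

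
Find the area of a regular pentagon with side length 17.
For a regular 5-gon with side length s = 17:
Apothem a = s / (2*tan(pi/5)) = 17 / (2*tan(pi/5)) ≈ 11.6992
Perimeter P = 5 * 17 = 85
Area = (1/2) * P * a = (1/2) * 85 * 11.6992 = 497.22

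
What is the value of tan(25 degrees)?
tan(25 degrees) = 0.4663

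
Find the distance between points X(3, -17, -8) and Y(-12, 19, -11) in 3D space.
d = √[(-15)² + (36)² + (-3)²] = √1530 = 39.12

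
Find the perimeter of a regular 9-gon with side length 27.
Perimeter = number of sides * side length
Perimeter = 9 * 27
Perimeter = 243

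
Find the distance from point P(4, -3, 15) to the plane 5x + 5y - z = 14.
d = |5(4) + 5(-3) + (-1)(15) - (14)| / √(5² + 5² + (-1)²) = 24/√51 = 3.361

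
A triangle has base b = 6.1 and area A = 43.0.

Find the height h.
A = ½bh  →  h = 2A/b
h = 2·43.0/6.1 = 14.1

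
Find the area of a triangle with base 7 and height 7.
Area = (1/2) * base * height
Area = (1/2) * 7 * 7
Area = 24.50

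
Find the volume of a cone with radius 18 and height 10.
Volume = (1/3) * pi * r² * h
Volume = (1/3) * pi * 18² * 10
Volume = (1/3) * pi * 324 * 10
Volume = (1/3) * pi * 3240
Volume = 3392.92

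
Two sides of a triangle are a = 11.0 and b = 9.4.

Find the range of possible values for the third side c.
By the triangle inequality: |a - b| < c < a + b
|11.0 - 9.4| < c < 11.0 + 9.4
1.6 < c < 20.4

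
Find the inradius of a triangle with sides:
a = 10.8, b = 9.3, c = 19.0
s = (a+b+c)/2 = (10.8+9.3+19.0)/2 = 19.55
Area = √(s(s-a)(s-b)(s-c)) = √(19.55·8.75·10.25·0.55) = 31.0542
r = Area/s = 31.0542/19.55 = 1.588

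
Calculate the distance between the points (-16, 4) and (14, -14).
Using the distance formula: d = sqrt((x₂-x₁)² + (y₂-y₁)²)
dx = 14 - (-16) = 30
dy = (-14) - 4 = -18
d = sqrt(30² + (-18)²) = sqrt(900 + 324) = sqrt(1224) = 34.99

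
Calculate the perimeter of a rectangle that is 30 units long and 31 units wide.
Perimeter = 2 * (length + width)
Perimeter = 2 * (30 + 31)
Perimeter = 2 * 61
Perimeter = 122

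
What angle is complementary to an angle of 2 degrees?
Complementary angles sum to 90 degrees.
Other angle = 90 - 2
Other angle = 88 degrees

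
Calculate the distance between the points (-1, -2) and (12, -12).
Using the distance formula: d = sqrt((x₂-x₁)² + (y₂-y₁)²)
dx = 12 - (-1) = 13
dy = (-12) - (-2) = -10
d = sqrt(13² + (-10)²) = sqrt(169 + 100) = sqrt(269) = 16.40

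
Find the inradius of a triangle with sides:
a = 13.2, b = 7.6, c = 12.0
s = (a+b+c)/2 = (13.2+7.6+12.0)/2 = 16.4
Area = √(s(s-a)(s-b)(s-c)) = √(16.4·3.2·8.8·4.4) = 45.078
r = Area/s = 45.078/16.4 = 2.749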